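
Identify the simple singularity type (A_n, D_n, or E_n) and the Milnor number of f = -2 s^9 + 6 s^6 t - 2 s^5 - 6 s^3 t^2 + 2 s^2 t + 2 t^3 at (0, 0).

The Hessian of f at 0 has rank 0. Corank 2; j^3 = 2*t*(s^2 + t^2) splits into three distinct lines over C (the quadratic factor has nonzero discriminant), so D_4.

Type D_{4}, Milnor number mu = 4.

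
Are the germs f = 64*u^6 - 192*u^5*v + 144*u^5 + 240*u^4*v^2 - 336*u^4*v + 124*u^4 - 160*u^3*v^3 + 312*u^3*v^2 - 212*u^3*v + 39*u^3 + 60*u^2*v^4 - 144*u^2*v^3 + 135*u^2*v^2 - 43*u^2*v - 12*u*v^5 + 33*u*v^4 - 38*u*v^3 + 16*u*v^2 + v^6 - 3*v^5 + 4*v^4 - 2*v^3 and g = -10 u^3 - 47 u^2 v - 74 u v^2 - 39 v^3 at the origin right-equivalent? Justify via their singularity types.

The Hessian of f at 0 has rank 0. Corank 2; j^3 = (3*u - v)*(13*u^2 - 10*u*v + 2*v^2) splits into three distinct lines over C (the quadratic factor has nonzero discriminant), so D_4. The Hessian of g at 0 has rank 0. Corank 2; j^3 = -(2*u + 3*v)*(5*u^2 + 16*u*v + 13*v^2) splits into three distinct lines over C (the quadratic factor has nonzero discriminant), so D_4. Both have type D_4, hence right-equivalent.

Yes.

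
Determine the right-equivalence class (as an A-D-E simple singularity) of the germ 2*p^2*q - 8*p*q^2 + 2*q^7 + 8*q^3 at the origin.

The Hessian of f at 0 is [[0, 0], [0, 0]] with rank 0, so corank 2. A Groebner basis of the Jacobian ideal J(f) in C{p,q} is {p^2/7 + q^6 - 4*q^2/7, p^3 - 8*q^3, p*q - 2*q^2}; counting standard monomials gives mu = 8. Corank 2; j^3 = 2*q*(p - 2*q)^2 has shape L^2 M (L != M), so D-series; mu = 8 gives D_8.

D_{8}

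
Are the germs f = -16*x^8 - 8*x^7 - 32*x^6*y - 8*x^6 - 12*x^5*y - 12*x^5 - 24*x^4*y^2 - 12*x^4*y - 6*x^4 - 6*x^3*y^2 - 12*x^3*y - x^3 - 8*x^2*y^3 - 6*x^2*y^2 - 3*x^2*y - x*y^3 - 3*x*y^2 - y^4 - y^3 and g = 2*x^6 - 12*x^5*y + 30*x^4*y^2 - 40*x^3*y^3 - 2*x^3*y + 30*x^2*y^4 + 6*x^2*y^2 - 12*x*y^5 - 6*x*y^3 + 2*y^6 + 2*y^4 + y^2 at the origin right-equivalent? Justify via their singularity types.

The Hessian of f at 0 has rank 0. Corank 2; j^3 = -(x + y)^3 is a perfect cube, so E-series; the 4-jet and mu = 7 give E_7. The Hessian of g at 0 has rank 1. Corank 1: A-series; mu = 5 gives A_5. f is E_7 but g is A_5, hence not right-equivalent.

No.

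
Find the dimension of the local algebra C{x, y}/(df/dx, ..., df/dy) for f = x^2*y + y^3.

4

The Hessian of f at 0 has rank 0. Corank 2; j^3 = y*(x^2 + y^2) splits into three distinct lines over C (the quadratic factor has nonzero discriminant), so D_4.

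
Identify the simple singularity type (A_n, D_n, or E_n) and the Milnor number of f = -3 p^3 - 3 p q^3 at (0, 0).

Type E_{7}, Milnor number mu = 7.

The Hessian of f at 0 is [[0, 0], [0, 0]] with rank 0, so corank 2. A Groebner basis of the Jacobian ideal J(f) in C{p,q} is {p^3, p*q^2, 3*p^2 + q^3}; counting standard monomials gives mu = 7. Corank 2; j^3 = -3*p^3 is a perfect cube, so E-series; the 4-jet and mu = 7 give E_7.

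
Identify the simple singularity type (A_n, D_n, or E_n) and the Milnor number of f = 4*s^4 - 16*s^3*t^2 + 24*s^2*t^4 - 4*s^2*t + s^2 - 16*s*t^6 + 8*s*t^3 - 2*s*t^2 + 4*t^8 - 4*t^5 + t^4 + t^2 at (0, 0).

Type A1, Milnor number mu = 1.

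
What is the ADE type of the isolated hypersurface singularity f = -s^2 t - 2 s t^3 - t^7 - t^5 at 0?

The Hessian of f at 0 has rank 0. Corank 2; j^3 = -s^2*t has shape L^2 M (L != M), so D-series; mu = 8 gives D_8.

D8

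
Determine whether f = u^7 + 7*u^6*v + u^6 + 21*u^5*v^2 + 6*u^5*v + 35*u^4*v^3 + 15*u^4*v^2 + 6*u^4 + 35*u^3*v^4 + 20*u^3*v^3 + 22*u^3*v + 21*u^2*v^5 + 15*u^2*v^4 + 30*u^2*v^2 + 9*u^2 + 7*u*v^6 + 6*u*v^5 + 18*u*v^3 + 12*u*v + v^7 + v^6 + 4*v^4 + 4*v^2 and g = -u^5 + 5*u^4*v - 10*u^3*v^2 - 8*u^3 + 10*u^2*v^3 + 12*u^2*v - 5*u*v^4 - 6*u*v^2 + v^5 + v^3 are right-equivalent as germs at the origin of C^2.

The Hessian of f at 0 has rank 1. Corank 1: A-series; mu = 6 gives A_6. The Hessian of g at 0 has rank 0. Corank 2; j^3 = -(2*u - v)^3 is a perfect cube, so E-series; the 5-jet and mu = 8 give E_8. f is A_6 but g is E_8, hence not right-equivalent.

No.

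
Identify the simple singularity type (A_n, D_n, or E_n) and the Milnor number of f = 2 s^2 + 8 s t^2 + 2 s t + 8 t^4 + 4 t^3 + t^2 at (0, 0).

Type A_1, Milnor number mu = 1.

The Hessian of f at 0 has rank 2. Corank 0: nondegenerate Morse point, so A_1.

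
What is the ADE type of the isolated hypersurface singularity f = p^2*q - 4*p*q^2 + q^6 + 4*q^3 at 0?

The Hessian of f at 0 has rank 0. Corank 2; j^3 = q*(p - 2*q)^2 has shape L^2 M (L != M), so D-series; mu = 7 gives D_7.

D_7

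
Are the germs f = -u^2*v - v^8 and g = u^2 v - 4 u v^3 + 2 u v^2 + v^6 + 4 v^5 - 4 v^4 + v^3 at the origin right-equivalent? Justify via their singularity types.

The Hessian of f at 0 is [[0, 0], [0, 0]] with rank 0, so corank 2. A Groebner basis of the Jacobian ideal J(f) in C{u,v} is {u^2/8 + v^7, u^3, u*v}; counting standard monomials gives mu = 9. Corank 2; j^3 = -u^2*v has shape L^2 M (L != M), so D-series; mu = 9 gives D_9. The Hessian of g at 0 is [[0, 0], [0, 0]] with rank 0, so corank 2. A Groebner basis of the Jacobian ideal J(g) in C{u,v} is {u^3 - 2*u^2 + u*v^2 - 3*u*v - v^2, u^2*v + 2*u^2/3 + 2*u*v^2/3 + 7*u*v/6 + v^2/2, -u*v/2 + v^3 - v^2/2}; counting standard monomials gives mu = 7. Corank 2; j^3 = v*(u + v)^2 has shape L^2 M (L != M), so D-series; mu = 7 gives D_7. f is D_9 but g is D_7, hence not right-equivalent.

No.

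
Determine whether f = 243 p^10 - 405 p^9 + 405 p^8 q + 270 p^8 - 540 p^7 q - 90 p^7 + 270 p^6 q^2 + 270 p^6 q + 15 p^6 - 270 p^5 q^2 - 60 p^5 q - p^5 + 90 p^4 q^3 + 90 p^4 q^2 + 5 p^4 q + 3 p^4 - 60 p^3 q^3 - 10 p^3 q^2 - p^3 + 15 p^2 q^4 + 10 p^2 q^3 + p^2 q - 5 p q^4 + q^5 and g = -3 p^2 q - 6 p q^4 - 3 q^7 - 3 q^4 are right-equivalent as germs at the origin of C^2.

No.

The Hessian of f at 0 has rank 0. Corank 2; j^3 = -p^2*(p - q) has shape L^2 M (L != M), so D-series; mu = 6 gives D_6. The Hessian of g at 0 has rank 0. Corank 2; j^3 = -3*p^2*q has shape L^2 M (L != M), so D-series; mu = 5 gives D_5. f is D_6 but g is D_5, hence not right-equivalent.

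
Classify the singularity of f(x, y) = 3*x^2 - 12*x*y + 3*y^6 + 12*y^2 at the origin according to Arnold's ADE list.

A_{5}

The Hessian of f at 0 has rank 1. Corank 1: A-series; mu = 5 gives A_5.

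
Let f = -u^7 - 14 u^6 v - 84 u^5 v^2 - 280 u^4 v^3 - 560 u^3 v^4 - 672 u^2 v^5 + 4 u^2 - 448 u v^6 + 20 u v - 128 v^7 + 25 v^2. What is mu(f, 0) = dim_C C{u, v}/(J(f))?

The Hessian of f at 0 is [[8, 20], [20, 50]] with rank 1, so corank 1. A Groebner basis of the Jacobian ideal J(f) in C{u,v} is {v^6, u + 5*v/2}; counting standard monomials gives mu = 6. Corank 1: A-series; mu = 6 gives A_6.

6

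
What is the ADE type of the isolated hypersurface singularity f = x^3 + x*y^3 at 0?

E_{7}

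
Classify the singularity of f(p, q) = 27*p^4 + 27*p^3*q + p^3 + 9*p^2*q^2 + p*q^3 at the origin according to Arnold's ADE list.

E7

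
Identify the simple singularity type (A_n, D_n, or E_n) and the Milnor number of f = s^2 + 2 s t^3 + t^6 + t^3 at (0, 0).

The Hessian of f at 0 is [[2, 0], [0, 0]] with rank 1, so corank 1. A Groebner basis of the Jacobian ideal J(f) in C{s,t} is {t^2, s}; counting standard monomials gives mu = 2. Corank 1: A-series; mu = 2 gives A_2.

Type A2, Milnor number mu = 2.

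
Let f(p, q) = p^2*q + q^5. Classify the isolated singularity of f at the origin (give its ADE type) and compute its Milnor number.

Type D_6, Milnor number mu = 6.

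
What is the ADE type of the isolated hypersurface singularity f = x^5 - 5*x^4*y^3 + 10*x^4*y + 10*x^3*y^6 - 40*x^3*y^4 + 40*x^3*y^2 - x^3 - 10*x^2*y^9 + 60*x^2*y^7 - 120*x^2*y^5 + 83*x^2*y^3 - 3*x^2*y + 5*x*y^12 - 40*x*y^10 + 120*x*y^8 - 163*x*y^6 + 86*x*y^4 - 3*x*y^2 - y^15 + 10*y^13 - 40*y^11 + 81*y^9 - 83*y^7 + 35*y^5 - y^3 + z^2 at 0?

The Hessian of f at 0 has rank 1. Corank 2; j^3 = -(x + y)^3 is a perfect cube, so E-series; the 5-jet and mu = 8 give E_8.

E8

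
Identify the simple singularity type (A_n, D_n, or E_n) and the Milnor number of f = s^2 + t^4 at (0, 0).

Type A_{3}, Milnor number mu = 3.

The Hessian of f at 0 has rank 1. Corank 1: A-series; mu = 3 gives A_3.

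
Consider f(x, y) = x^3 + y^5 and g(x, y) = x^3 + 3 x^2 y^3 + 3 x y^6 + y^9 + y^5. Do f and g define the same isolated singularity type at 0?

Yes.

The Hessian of f at 0 is [[0, 0], [0, 0]] with rank 0, so corank 2. A Groebner basis of the Jacobian ideal J(f) in C{x,y} is {y^4, x^2}; counting standard monomials gives mu = 8. Corank 2; j^3 = x^3 is a perfect cube, so E-series; the 5-jet and mu = 8 give E_8. The Hessian of g at 0 is [[0, 0], [0, 0]] with rank 0, so corank 2. A Groebner basis of the Jacobian ideal J(g) in C{x,y} is {x^2/2 + x*y^3, y^4, x^3, x^2*y}; counting standard monomials gives mu = 8. Corank 2; j^3 = x^3 is a perfect cube, so E-series; the 5-jet and mu = 8 give E_8. Both have type E_8, hence right-equivalent.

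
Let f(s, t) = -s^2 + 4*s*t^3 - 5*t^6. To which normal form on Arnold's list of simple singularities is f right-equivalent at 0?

The Hessian of f at 0 has rank 1. Corank 1: A-series; mu = 5 gives A_5.

A5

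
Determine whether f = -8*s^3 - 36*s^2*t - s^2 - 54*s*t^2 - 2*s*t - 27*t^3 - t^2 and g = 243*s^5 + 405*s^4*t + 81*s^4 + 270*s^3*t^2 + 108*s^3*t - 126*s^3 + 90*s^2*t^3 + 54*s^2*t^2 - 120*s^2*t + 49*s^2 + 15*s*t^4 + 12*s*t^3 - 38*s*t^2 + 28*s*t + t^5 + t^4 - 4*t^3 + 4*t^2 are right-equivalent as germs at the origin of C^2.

The Hessian of f at 0 has rank 1. Corank 1: A-series; mu = 2 gives A_2. The Hessian of g at 0 has rank 1. Corank 1: A-series; mu = 4 gives A_4. f is A_2 but g is A_4, hence not right-equivalent.

No.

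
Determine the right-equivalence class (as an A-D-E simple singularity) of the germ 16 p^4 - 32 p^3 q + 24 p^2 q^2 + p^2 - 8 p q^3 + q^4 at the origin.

The Hessian of f at 0 has rank 1. Corank 1: A-series; mu = 3 gives A_3.

A3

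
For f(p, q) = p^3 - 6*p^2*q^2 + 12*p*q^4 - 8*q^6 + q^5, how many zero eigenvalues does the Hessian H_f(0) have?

The Hessian at 0 is [[0, 0], [0, 0]] of rank 0; hence corank 2.

2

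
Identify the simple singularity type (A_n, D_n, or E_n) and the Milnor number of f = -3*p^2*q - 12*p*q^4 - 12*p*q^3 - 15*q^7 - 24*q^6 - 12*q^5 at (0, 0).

Type D8, Milnor number mu = 8.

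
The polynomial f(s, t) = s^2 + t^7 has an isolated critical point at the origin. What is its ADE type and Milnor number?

Type A_6, Milnor number mu = 6.

The Hessian of f at 0 is [[2, 0], [0, 0]] with rank 1, so corank 1. A Groebner basis of the Jacobian ideal J(f) in C{s,t} is {t^6, s}; counting standard monomials gives mu = 6. Corank 1: A-series; mu = 6 gives A_6.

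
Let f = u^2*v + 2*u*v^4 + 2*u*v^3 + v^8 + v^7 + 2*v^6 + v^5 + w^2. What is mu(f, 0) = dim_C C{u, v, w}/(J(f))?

9

The Hessian of f at 0 has rank 1. Corank 2; j^3 = u^2*v has shape L^2 M (L != M), so D-series; mu = 9 gives D_9.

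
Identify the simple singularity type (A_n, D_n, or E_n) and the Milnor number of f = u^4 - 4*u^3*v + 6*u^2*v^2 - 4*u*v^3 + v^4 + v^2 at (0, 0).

Type A_3, Milnor number mu = 3.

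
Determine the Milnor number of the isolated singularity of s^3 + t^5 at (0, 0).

8

The Hessian of f at 0 has rank 0. Corank 2; j^3 = s^3 is a perfect cube, so E-series; the 5-jet and mu = 8 give E_8.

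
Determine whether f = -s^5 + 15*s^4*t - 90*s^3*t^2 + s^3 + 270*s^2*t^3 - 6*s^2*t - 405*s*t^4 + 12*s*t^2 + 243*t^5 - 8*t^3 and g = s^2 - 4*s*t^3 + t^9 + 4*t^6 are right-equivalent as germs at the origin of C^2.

No.

The Hessian of f at 0 has rank 0. Corank 2; j^3 = (s - 2*t)^3 is a perfect cube, so E-series; the 5-jet and mu = 8 give E_8. The Hessian of g at 0 has rank 1. Corank 1: A-series; mu = 8 gives A_8. f is E_8 but g is A_8, hence not right-equivalent.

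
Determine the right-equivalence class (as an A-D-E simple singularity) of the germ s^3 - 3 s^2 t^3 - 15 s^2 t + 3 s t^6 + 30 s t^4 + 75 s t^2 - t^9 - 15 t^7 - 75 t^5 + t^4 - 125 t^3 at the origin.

E_{6}

The Hessian of f at 0 has rank 0. Corank 2; j^3 = (s - 5*t)^3 is a perfect cube, so E-series; the 4-jet and mu = 6 give E_6.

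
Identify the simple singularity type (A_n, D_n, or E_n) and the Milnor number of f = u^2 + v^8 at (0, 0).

Type A_7, Milnor number mu = 7.

The Hessian of f at 0 is [[2, 0], [0, 0]] with rank 1, so corank 1. A Groebner basis of the Jacobian ideal J(f) in C{u,v} is {v^7, u}; counting standard monomials gives mu = 7. Corank 1: A-series; mu = 7 gives A_7.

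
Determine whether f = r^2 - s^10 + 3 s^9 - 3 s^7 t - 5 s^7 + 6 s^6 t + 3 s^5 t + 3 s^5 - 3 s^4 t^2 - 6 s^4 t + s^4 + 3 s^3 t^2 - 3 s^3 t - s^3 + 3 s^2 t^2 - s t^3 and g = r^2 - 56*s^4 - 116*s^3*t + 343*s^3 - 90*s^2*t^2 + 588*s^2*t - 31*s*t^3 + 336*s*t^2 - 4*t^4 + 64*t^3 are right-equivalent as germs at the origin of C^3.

Yes.

The Hessian of f at 0 is [[0, 0, 0], [0, 0, 0], [0, 0, 2]] with rank 1, so corank 2. A Groebner basis of the Jacobian ideal J(f) in C{s,t,r} is {3*s^2 + t^4 + t^3, s^3, s^2*t - s^2 - t^3/3, -2*s^2 + s*t^2 - 2*t^3/3, r}; counting standard monomials gives mu = 7. Corank 2; j^3 = -s^3 is a perfect cube, so E-series; the 4-jet and mu = 7 give E_7. The Hessian of g at 0 is [[0, 0, 0], [0, 0, 0], [0, 0, 2]] with rank 1, so corank 2. A Groebner basis of the Jacobian ideal J(g) in C{s,t,r} is {17294403*s^2/4 + 4941258*s*t + t^4 + 343*t^3/4 + 1411788*t^2, s^3 - 2205*s^2 - 2520*s*t + t^3/7 - 720*t^2, s^2*t + 10633*s^2/4 + 3038*s*t - 23*t^3/84 + 868*t^2, -2401*s^2 + s*t^2 - 2744*s*t + 11*t^3/21 - 784*t^2, r}; counting standard monomials gives mu = 7. Corank 2; j^3 = (7*s + 4*t)^3 is a perfect cube, so E-series; the 4-jet and mu = 7 give E_7. Both have type E_7, hence right-equivalent.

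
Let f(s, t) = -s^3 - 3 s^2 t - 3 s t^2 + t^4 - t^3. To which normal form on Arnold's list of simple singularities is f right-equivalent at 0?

The Hessian of f at 0 has rank 0. Corank 2; j^3 = -(s + t)^3 is a perfect cube, so E-series; the 4-jet and mu = 6 give E_6.

E_{6}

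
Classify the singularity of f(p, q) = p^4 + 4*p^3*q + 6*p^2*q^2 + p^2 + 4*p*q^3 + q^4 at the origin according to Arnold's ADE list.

A_{3}

The Hessian of f at 0 has rank 1. Corank 1: A-series; mu = 3 gives A_3.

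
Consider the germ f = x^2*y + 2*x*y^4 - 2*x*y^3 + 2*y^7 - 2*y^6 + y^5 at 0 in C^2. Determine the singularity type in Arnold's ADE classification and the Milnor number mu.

Type D_{8}, Milnor number mu = 8.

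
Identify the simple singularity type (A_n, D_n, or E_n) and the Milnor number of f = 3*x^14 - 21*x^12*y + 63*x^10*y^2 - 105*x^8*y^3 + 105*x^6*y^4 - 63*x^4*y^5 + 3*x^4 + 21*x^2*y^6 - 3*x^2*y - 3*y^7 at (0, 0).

Type D8, Milnor number mu = 8.

The Hessian of f at 0 has rank 0. Corank 2; j^3 = -3*x^2*y has shape L^2 M (L != M), so D-series; mu = 8 gives D_8.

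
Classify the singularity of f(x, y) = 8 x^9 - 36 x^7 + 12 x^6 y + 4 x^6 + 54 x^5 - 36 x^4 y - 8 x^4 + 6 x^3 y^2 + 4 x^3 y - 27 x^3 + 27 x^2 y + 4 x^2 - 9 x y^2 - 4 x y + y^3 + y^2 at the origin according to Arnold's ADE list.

A_2

The Hessian of f at 0 is [[8, -4], [-4, 2]] with rank 1, so corank 1. A Groebner basis of the Jacobian ideal J(f) in C{x,y} is {y^2, x - y/2}; counting standard monomials gives mu = 2. Corank 1: A-series; mu = 2 gives A_2.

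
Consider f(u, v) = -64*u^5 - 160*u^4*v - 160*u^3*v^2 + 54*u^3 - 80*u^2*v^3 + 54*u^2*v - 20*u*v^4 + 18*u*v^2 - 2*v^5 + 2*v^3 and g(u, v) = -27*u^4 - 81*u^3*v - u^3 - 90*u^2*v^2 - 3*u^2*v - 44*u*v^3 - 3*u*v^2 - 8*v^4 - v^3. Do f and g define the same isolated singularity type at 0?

No.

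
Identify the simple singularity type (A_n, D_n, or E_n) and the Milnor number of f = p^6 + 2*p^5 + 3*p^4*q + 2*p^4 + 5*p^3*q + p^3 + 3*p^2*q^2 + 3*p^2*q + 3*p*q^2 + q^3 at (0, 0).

Type E_7, Milnor number mu = 7.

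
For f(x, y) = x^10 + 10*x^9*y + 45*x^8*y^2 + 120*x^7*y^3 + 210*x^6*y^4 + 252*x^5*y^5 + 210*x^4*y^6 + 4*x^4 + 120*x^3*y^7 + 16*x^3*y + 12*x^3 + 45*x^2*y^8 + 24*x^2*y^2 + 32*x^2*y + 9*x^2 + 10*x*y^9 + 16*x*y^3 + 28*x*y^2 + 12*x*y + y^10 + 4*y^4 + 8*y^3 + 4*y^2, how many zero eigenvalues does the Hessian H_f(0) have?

1

The Hessian at 0 is [[18, 12], [12, 8]] of rank 1; hence corank 1.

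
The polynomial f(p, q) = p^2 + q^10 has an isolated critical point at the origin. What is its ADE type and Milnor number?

The Hessian of f at 0 has rank 1. Corank 1: A-series; mu = 9 gives A_9.

Type A_{9}, Milnor number mu = 9.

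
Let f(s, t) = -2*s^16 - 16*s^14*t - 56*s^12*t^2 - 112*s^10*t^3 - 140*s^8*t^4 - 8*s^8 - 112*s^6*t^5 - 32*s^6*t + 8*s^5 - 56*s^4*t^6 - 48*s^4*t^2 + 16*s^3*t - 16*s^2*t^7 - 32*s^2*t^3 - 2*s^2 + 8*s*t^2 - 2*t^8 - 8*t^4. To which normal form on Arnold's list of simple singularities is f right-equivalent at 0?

A_7

The Hessian of f at 0 has rank 1. Corank 1: A-series; mu = 7 gives A_7.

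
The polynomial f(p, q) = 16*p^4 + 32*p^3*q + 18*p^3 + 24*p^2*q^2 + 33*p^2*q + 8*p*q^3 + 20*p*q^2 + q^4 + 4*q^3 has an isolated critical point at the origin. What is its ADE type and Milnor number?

Type D_{5}, Milnor number mu = 5.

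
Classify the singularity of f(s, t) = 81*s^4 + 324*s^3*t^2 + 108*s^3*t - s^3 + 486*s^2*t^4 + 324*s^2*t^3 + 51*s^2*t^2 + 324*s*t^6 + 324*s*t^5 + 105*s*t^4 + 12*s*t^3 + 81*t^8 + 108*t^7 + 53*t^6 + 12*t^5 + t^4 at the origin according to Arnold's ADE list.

E_6

The Hessian of f at 0 is [[0, 0], [0, 0]] with rank 0, so corank 2. A Groebner basis of the Jacobian ideal J(f) in C{s,t} is {s^3, s^2*t, s^2/2 + s*t^2, -9*s^2/2 + t^3}; counting standard monomials gives mu = 6. Corank 2; j^3 = -s^3 is a perfect cube, so E-series; the 4-jet and mu = 6 give E_6.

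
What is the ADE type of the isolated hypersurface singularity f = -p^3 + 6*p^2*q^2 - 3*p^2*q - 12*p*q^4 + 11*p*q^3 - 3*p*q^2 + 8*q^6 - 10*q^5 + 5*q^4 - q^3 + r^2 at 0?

The Hessian of f at 0 has rank 1. Corank 2; j^3 = -(p + q)^3 is a perfect cube, so E-series; the 4-jet and mu = 7 give E_7.

E_7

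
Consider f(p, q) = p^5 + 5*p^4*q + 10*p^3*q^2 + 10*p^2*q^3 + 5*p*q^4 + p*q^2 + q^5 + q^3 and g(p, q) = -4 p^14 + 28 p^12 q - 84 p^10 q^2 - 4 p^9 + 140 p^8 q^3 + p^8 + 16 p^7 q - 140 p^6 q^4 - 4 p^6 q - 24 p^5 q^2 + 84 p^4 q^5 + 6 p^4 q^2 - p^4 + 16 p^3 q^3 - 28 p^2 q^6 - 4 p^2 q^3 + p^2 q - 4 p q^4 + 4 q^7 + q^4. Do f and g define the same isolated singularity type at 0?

The Hessian of f at 0 is [[0, 0], [0, 0]] with rank 0, so corank 2. A Groebner basis of the Jacobian ideal J(f) in C{p,q} is {p^4 + q^2/5, q^3, p*q + q^2}; counting standard monomials gives mu = 6. Corank 2; j^3 = q^2*(p + q) has shape L^2 M (L != M), so D-series; mu = 6 gives D_6. The Hessian of g at 0 is [[0, 0], [0, 0]] with rank 0, so corank 2. A Groebner basis of the Jacobian ideal J(g) in C{p,q} is {p^3, p^2/4 + q^3, p*q}; counting standard monomials gives mu = 5. Corank 2; j^3 = p^2*q has shape L^2 M (L != M), so D-series; mu = 5 gives D_5. f is D_6 but g is D_5, hence not right-equivalent.

No.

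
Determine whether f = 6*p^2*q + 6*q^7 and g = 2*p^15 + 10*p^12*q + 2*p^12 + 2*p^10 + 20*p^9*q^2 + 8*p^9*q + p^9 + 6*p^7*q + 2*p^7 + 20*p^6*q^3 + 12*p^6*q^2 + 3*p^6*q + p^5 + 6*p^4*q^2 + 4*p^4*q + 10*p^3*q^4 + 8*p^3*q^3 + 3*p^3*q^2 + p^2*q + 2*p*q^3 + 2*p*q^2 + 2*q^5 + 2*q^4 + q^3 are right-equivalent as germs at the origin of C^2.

No.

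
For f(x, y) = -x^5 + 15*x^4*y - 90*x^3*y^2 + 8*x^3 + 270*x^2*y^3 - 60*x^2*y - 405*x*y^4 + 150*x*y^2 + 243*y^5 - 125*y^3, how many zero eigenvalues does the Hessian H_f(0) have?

2

Hessian at 0 has rank 0.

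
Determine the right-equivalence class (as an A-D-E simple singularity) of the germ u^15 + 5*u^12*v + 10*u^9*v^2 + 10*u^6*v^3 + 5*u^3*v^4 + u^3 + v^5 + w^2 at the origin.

E8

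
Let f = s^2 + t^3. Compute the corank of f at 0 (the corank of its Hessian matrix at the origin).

1

Hessian at 0 has rank 1.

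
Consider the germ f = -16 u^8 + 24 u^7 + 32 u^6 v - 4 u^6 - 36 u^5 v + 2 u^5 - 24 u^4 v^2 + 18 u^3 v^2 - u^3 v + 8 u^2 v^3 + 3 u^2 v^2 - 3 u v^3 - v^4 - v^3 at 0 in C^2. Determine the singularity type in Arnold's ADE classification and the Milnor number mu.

The Hessian of f at 0 has rank 0. Corank 2; j^3 = -v^3 is a perfect cube, so E-series; the 4-jet and mu = 7 give E_7.

Type E7, Milnor number mu = 7.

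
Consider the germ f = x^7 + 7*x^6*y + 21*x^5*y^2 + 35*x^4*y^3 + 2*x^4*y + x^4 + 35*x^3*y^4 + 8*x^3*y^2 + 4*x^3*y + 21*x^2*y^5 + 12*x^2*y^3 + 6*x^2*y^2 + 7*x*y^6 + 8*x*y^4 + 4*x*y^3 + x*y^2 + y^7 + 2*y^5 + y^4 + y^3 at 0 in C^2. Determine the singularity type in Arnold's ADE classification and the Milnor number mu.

Type D_{5}, Milnor number mu = 5.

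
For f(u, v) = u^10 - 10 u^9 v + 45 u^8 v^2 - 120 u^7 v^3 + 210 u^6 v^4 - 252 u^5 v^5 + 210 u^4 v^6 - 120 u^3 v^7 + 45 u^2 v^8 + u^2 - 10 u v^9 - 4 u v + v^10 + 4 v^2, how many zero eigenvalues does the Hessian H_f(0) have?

1

The Hessian at 0 is [[2, -4], [-4, 8]] of rank 1; hence corank 1.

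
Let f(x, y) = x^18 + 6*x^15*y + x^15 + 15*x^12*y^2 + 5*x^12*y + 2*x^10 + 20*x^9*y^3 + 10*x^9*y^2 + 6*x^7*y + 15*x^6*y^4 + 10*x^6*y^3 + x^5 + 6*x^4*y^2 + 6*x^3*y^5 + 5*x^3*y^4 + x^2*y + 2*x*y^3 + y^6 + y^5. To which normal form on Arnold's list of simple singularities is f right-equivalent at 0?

The Hessian of f at 0 has rank 0. Corank 2; j^3 = x^2*y has shape L^2 M (L != M), so D-series; mu = 7 gives D_7.

D7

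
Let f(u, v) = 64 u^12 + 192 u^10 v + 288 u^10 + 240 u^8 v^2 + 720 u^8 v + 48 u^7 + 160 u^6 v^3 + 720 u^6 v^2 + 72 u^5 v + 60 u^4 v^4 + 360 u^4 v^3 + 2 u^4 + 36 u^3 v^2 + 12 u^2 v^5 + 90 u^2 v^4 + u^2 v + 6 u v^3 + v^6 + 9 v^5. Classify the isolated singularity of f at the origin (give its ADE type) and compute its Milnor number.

Type D_7, Milnor number mu = 7.

The Hessian of f at 0 has rank 0. Corank 2; j^3 = u^2*v has shape L^2 M (L != M), so D-series; mu = 7 gives D_7.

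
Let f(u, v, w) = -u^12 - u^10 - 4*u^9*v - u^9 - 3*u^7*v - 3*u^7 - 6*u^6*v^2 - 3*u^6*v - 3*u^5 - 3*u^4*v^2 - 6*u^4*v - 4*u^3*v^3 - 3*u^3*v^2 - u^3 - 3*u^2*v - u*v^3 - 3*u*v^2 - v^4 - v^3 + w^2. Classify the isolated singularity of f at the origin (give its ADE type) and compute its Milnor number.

The Hessian of f at 0 has rank 1. Corank 2; j^3 = -(u + v)^3 is a perfect cube, so E-series; the 4-jet and mu = 7 give E_7.

Type E_{7}, Milnor number mu = 7.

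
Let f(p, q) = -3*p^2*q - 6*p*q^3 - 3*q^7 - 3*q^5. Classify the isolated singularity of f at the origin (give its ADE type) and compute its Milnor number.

The Hessian of f at 0 is [[0, 0], [0, 0]] with rank 0, so corank 2. A Groebner basis of the Jacobian ideal J(f) in C{p,q} is {p^2*q^2 + p^2/7 + p*q^2/7, p^3 - p^2/7 - p*q^2/7, p*q + q^3}; counting standard monomials gives mu = 8. Corank 2; j^3 = -3*p^2*q has shape L^2 M (L != M), so D-series; mu = 8 gives D_8.

Type D_8, Milnor number mu = 8.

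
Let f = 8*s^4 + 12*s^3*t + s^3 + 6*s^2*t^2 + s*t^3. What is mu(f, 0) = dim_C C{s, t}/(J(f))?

7

The Hessian of f at 0 has rank 0. Corank 2; j^3 = s^3 is a perfect cube, so E-series; the 4-jet and mu = 7 give E_7.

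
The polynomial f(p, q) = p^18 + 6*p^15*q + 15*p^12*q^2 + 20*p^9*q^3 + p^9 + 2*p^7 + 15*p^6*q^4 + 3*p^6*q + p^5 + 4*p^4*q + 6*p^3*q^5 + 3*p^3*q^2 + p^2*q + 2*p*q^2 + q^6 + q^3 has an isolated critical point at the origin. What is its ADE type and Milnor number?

The Hessian of f at 0 has rank 0. Corank 2; j^3 = q*(p + q)^2 has shape L^2 M (L != M), so D-series; mu = 7 gives D_7.

Type D_{7}, Milnor number mu = 7.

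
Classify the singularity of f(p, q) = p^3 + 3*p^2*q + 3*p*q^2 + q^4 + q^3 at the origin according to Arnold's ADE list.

E_{6}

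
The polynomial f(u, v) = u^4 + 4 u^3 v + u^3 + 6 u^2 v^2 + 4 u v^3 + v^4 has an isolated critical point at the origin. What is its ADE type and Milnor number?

Type E6, Milnor number mu = 6.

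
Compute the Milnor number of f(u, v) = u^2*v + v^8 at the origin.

The Hessian of f at 0 is [[0, 0], [0, 0]] with rank 0, so corank 2. A Groebner basis of the Jacobian ideal J(f) in C{u,v} is {u^2/8 + v^7, u^3, u*v}; counting standard monomials gives mu = 9. Corank 2; j^3 = u^2*v has shape L^2 M (L != M), so D-series; mu = 9 gives D_9.

9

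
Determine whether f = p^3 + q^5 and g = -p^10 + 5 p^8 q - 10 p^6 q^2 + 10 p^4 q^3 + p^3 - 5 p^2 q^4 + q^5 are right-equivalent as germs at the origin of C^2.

Yes.

The Hessian of f at 0 has rank 0. Corank 2; j^3 = p^3 is a perfect cube, so E-series; the 5-jet and mu = 8 give E_8. The Hessian of g at 0 has rank 0. Corank 2; j^3 = p^3 is a perfect cube, so E-series; the 5-jet and mu = 8 give E_8. Both have type E_8, hence right-equivalent.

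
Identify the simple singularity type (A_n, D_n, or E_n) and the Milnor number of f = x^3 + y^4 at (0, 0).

Type E_{6}, Milnor number mu = 6.

The Hessian of f at 0 has rank 0. Corank 2; j^3 = x^3 is a perfect cube, so E-series; the 4-jet and mu = 6 give E_6.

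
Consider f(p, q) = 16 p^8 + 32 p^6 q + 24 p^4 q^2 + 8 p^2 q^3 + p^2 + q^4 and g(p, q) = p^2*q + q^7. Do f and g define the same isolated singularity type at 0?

No.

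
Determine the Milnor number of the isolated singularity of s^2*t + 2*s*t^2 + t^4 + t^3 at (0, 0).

5

The Hessian of f at 0 has rank 0. Corank 2; j^3 = t*(s + t)^2 has shape L^2 M (L != M), so D-series; mu = 5 gives D_5.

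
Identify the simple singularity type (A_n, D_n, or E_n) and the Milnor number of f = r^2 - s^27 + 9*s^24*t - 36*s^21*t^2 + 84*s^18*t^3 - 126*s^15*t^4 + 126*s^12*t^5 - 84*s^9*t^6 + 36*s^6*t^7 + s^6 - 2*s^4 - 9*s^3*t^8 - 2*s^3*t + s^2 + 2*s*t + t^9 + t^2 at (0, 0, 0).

Type A_8, Milnor number mu = 8.

The Hessian of f at 0 has rank 2. Corank 1: A-series; mu = 8 gives A_8.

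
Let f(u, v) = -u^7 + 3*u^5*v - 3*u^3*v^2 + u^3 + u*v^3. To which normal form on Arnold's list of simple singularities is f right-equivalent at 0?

The Hessian of f at 0 has rank 0. Corank 2; j^3 = u^3 is a perfect cube, so E-series; the 4-jet and mu = 7 give E_7.

E_7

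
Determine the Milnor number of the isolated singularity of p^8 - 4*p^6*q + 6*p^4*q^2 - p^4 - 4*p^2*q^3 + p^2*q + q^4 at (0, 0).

The Hessian of f at 0 is [[0, 0], [0, 0]] with rank 0, so corank 2. A Groebner basis of the Jacobian ideal J(f) in C{p,q} is {p^3, p^2/4 + q^3, p*q}; counting standard monomials gives mu = 5. Corank 2; j^3 = p^2*q has shape L^2 M (L != M), so D-series; mu = 5 gives D_5.

5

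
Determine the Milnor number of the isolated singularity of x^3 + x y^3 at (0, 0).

7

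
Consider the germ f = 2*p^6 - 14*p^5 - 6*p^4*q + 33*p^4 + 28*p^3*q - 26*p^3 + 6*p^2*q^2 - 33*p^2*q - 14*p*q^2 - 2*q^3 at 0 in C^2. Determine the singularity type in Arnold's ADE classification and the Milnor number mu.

Type D_4, Milnor number mu = 4.

The Hessian of f at 0 is [[0, 0], [0, 0]] with rank 0, so corank 2. A Groebner basis of the Jacobian ideal J(f) in C{p,q} is {q^3, p^2 - 2*q^2/3, p*q + q^2}; counting standard monomials gives mu = 4. Corank 2; j^3 = -(2*p + q)*(13*p^2 + 10*p*q + 2*q^2) splits into three distinct lines over C (the quadratic factor has nonzero discriminant), so D_4.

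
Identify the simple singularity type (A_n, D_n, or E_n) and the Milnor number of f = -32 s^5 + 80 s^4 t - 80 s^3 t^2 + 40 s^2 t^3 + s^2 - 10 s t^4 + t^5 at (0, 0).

Type A_{4}, Milnor number mu = 4.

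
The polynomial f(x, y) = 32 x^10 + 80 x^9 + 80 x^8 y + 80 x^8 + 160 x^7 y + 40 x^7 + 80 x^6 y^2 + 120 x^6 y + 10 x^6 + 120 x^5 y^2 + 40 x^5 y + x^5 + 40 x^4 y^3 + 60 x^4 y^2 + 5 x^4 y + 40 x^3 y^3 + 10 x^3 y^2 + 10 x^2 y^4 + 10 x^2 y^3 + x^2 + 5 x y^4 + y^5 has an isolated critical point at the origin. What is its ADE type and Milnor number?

Type A_4, Milnor number mu = 4.

The Hessian of f at 0 has rank 1. Corank 1: A-series; mu = 4 gives A_4.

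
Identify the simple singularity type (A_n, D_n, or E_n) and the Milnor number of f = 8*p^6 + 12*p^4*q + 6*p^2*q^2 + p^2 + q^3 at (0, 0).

Type A2, Milnor number mu = 2.

The Hessian of f at 0 has rank 1. Corank 1: A-series; mu = 2 gives A_2.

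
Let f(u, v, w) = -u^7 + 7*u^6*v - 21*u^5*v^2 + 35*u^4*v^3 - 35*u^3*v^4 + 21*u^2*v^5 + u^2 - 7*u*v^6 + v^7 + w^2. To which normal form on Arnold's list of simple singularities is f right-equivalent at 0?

A6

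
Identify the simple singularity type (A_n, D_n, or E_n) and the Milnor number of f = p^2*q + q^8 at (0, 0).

The Hessian of f at 0 has rank 0. Corank 2; j^3 = p^2*q has shape L^2 M (L != M), so D-series; mu = 9 gives D_9.

Type D_{9}, Milnor number mu = 9.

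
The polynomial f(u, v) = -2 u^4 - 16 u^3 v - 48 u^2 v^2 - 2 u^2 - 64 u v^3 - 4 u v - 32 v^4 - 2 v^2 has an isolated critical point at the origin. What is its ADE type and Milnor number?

The Hessian of f at 0 is [[-4, -4], [-4, -4]] with rank 1, so corank 1. A Groebner basis of the Jacobian ideal J(f) in C{u,v} is {v^3, u + v}; counting standard monomials gives mu = 3. Corank 1: A-series; mu = 3 gives A_3.

Type A_3, Milnor number mu = 3.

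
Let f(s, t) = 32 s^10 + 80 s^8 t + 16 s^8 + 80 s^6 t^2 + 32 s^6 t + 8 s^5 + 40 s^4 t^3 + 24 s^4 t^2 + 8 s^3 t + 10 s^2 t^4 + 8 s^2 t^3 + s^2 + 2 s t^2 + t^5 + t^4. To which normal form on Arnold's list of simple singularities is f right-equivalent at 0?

A_4

The Hessian of f at 0 has rank 1. Corank 1: A-series; mu = 4 gives A_4.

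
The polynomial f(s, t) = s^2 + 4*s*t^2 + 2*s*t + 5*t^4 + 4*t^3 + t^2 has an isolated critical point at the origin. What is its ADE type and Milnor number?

The Hessian of f at 0 has rank 1. Corank 1: A-series; mu = 3 gives A_3.

Type A_3, Milnor number mu = 3.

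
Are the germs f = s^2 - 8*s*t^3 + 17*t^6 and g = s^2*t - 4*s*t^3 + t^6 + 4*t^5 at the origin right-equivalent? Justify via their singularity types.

No.

The Hessian of f at 0 is [[2, 0], [0, 0]] with rank 1, so corank 1. A Groebner basis of the Jacobian ideal J(f) in C{s,t} is {s*t^2, -s/4 + t^3, s^2}; counting standard monomials gives mu = 5. Corank 1: A-series; mu = 5 gives A_5. The Hessian of g at 0 is [[0, 0], [0, 0]] with rank 0, so corank 2. A Groebner basis of the Jacobian ideal J(g) in C{s,t} is {s^3, s^2*t + 2*s^2/3 - 4*s*t^2/3, -s*t/2 + t^3}; counting standard monomials gives mu = 7. Corank 2; j^3 = s^2*t has shape L^2 M (L != M), so D-series; mu = 7 gives D_7. f is A_5 but g is D_7, hence not right-equivalent.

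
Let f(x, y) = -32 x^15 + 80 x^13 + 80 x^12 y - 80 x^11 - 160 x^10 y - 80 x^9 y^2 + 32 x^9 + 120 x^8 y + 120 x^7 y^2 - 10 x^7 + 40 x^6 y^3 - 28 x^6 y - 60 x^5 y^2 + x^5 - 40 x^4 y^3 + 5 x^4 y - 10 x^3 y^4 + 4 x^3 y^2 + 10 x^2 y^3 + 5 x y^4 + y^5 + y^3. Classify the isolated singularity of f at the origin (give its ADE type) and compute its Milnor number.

The Hessian of f at 0 is [[0, 0], [0, 0]] with rank 0, so corank 2. A Groebner basis of the Jacobian ideal J(f) in C{x,y} is {x^4 + y^2, x^3*y - y^2/4, x*y^2, y^3}; counting standard monomials gives mu = 8. Corank 2; j^3 = y^3 is a perfect cube, so E-series; the 5-jet and mu = 8 give E_8.

Type E_{8}, Milnor number mu = 8.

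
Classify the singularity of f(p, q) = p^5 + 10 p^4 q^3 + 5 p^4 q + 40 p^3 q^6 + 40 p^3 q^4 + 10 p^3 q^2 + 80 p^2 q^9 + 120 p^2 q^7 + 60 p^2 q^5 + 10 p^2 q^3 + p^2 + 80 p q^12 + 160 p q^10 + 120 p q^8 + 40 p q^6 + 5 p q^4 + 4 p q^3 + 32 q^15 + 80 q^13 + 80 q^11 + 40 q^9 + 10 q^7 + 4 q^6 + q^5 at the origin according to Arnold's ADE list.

A_{4}

The Hessian of f at 0 has rank 1. Corank 1: A-series; mu = 4 gives A_4.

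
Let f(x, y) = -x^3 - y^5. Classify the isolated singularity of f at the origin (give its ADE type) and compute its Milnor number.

Type E_{8}, Milnor number mu = 8.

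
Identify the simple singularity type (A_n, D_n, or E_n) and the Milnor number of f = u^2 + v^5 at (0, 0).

The Hessian of f at 0 is [[2, 0], [0, 0]] with rank 1, so corank 1. A Groebner basis of the Jacobian ideal J(f) in C{u,v} is {v^4, u}; counting standard monomials gives mu = 4. Corank 1: A-series; mu = 4 gives A_4.

Type A4, Milnor number mu = 4.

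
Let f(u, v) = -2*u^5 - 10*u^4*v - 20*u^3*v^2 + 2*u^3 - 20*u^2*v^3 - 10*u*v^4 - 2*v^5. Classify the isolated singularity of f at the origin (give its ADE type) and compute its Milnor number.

Type E_{8}, Milnor number mu = 8.

The Hessian of f at 0 has rank 0. Corank 2; j^3 = 2*u^3 is a perfect cube, so E-series; the 5-jet and mu = 8 give E_8.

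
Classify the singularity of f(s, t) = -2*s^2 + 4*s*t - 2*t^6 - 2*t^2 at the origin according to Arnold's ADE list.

A_{5}

The Hessian of f at 0 is [[-4, 4], [4, -4]] with rank 1, so corank 1. A Groebner basis of the Jacobian ideal J(f) in C{s,t} is {t^5, s - t}; counting standard monomials gives mu = 5. Corank 1: A-series; mu = 5 gives A_5.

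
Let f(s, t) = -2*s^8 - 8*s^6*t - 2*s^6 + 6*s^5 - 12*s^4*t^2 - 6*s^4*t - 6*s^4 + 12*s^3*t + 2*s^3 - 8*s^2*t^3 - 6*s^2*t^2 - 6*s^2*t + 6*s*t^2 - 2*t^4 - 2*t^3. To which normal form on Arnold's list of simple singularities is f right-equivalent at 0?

The Hessian of f at 0 has rank 0. Corank 2; j^3 = 2*(s - t)^3 is a perfect cube, so E-series; the 4-jet and mu = 6 give E_6.

E_{6}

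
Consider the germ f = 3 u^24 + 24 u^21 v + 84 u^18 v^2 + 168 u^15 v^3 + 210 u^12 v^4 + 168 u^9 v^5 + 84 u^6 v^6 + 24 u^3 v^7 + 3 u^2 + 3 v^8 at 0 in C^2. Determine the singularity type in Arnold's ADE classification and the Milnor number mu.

Type A_{7}, Milnor number mu = 7.

The Hessian of f at 0 is [[6, 0], [0, 0]] with rank 1, so corank 1. A Groebner basis of the Jacobian ideal J(f) in C{u,v} is {v^7, u}; counting standard monomials gives mu = 7. Corank 1: A-series; mu = 7 gives A_7.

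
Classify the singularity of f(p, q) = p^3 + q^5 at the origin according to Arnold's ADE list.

E_{8}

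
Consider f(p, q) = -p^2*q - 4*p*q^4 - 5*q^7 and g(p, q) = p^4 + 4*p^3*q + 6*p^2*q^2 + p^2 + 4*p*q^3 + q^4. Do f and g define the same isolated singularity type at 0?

The Hessian of f at 0 is [[0, 0], [0, 0]] with rank 0, so corank 2. A Groebner basis of the Jacobian ideal J(f) in C{p,q} is {-2*p^2/3 + p*q^3, p*q/2 + q^4, p^3, p^2*q}; counting standard monomials gives mu = 8. Corank 2; j^3 = -p^2*q has shape L^2 M (L != M), so D-series; mu = 8 gives D_8. The Hessian of g at 0 is [[2, 0], [0, 0]] with rank 1, so corank 1. A Groebner basis of the Jacobian ideal J(g) in C{p,q} is {q^3, p}; counting standard monomials gives mu = 3. Corank 1: A-series; mu = 3 gives A_3. f is D_8 but g is A_3, hence not right-equivalent.

No.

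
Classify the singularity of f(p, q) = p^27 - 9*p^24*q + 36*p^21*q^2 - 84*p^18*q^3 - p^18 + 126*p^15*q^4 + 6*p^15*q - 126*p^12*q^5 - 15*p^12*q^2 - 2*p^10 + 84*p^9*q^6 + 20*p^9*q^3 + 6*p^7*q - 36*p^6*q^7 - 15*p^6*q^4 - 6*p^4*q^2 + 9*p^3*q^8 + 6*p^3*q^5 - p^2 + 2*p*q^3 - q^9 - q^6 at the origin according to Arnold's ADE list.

The Hessian of f at 0 has rank 1. Corank 1: A-series; mu = 8 gives A_8.

A8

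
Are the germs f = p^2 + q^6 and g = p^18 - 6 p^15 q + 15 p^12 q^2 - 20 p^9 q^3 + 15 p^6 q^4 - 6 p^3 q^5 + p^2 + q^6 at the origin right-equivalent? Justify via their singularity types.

Yes.

The Hessian of f at 0 is [[2, 0], [0, 0]] with rank 1, so corank 1. A Groebner basis of the Jacobian ideal J(f) in C{p,q} is {q^5, p}; counting standard monomials gives mu = 5. Corank 1: A-series; mu = 5 gives A_5. The Hessian of g at 0 is [[2, 0], [0, 0]] with rank 1, so corank 1. A Groebner basis of the Jacobian ideal J(g) in C{p,q} is {q^5, p}; counting standard monomials gives mu = 5. Corank 1: A-series; mu = 5 gives A_5. Both have type A_5, hence right-equivalent.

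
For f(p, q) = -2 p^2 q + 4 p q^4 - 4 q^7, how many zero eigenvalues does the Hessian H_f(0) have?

2

Hessian at 0 has rank 0.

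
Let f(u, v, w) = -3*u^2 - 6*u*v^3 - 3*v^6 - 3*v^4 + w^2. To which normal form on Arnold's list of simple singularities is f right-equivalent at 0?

The Hessian of f at 0 is [[-6, 0, 0], [0, 0, 0], [0, 0, 2]] with rank 2, so corank 1. A Groebner basis of the Jacobian ideal J(f) in C{u,v,w} is {v^3, u, w}; counting standard monomials gives mu = 3. Corank 1: A-series; mu = 3 gives A_3.

A_3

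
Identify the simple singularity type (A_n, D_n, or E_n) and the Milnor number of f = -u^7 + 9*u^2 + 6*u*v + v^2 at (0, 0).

The Hessian of f at 0 has rank 1. Corank 1: A-series; mu = 6 gives A_6.

Type A_6, Milnor number mu = 6.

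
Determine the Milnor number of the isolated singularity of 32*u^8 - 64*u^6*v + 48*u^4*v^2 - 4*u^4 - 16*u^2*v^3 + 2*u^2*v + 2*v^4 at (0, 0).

5

The Hessian of f at 0 has rank 0. Corank 2; j^3 = 2*u^2*v has shape L^2 M (L != M), so D-series; mu = 5 gives D_5.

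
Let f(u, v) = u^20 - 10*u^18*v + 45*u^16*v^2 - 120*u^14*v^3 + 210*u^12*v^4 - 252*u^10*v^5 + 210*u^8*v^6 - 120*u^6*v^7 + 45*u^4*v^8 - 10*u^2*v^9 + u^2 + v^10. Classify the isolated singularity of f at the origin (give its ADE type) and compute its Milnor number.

The Hessian of f at 0 is [[2, 0], [0, 0]] with rank 1, so corank 1. A Groebner basis of the Jacobian ideal J(f) in C{u,v} is {v^9, u}; counting standard monomials gives mu = 9. Corank 1: A-series; mu = 9 gives A_9.

Type A9, Milnor number mu = 9.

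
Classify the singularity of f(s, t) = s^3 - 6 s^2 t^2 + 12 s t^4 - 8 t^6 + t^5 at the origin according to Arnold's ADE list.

E_{8}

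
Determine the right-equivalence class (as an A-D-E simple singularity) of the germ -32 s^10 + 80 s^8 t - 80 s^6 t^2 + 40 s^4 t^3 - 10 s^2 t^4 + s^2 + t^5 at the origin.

The Hessian of f at 0 is [[2, 0], [0, 0]] with rank 1, so corank 1. A Groebner basis of the Jacobian ideal J(f) in C{s,t} is {t^4, s}; counting standard monomials gives mu = 4. Corank 1: A-series; mu = 4 gives A_4.

A_{4}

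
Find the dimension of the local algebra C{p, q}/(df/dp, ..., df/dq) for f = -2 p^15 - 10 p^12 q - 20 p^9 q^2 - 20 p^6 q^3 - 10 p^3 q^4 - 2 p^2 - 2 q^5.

4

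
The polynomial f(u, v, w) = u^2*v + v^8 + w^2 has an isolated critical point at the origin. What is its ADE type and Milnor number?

Type D_9, Milnor number mu = 9.

The Hessian of f at 0 has rank 1. Corank 2; j^3 = u^2*v has shape L^2 M (L != M), so D-series; mu = 9 gives D_9.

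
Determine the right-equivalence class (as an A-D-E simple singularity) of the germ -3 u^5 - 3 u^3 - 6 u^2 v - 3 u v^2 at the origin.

The Hessian of f at 0 is [[0, 0], [0, 0]] with rank 0, so corank 2. A Groebner basis of the Jacobian ideal J(f) in C{u,v} is {u*v/5 + v^4 + v^2/5, u*v^2 + v^3, u^2 + u*v}; counting standard monomials gives mu = 6. Corank 2; j^3 = -3*u*(u + v)^2 has shape L^2 M (L != M), so D-series; mu = 6 gives D_6.

D6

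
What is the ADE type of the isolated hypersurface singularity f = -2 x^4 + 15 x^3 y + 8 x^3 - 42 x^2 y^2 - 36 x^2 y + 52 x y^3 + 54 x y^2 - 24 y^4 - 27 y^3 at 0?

E_7

The Hessian of f at 0 has rank 0. Corank 2; j^3 = (2*x - 3*y)^3 is a perfect cube, so E-series; the 4-jet and mu = 7 give E_7.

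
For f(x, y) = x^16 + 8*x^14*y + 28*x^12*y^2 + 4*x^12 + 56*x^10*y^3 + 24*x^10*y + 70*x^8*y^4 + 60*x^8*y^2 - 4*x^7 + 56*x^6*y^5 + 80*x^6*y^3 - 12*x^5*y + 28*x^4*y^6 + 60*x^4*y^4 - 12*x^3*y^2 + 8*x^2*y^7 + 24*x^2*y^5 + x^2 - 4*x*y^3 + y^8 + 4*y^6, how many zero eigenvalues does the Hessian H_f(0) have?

1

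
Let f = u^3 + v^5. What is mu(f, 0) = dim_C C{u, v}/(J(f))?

8

The Hessian of f at 0 has rank 0. Corank 2; j^3 = u^3 is a perfect cube, so E-series; the 5-jet and mu = 8 give E_8.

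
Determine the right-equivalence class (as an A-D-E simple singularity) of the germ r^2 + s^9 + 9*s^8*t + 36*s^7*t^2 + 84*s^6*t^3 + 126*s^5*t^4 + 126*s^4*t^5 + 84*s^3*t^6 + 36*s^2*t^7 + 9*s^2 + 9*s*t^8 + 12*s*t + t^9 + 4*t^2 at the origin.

A8

The Hessian of f at 0 has rank 2. Corank 1: A-series; mu = 8 gives A_8.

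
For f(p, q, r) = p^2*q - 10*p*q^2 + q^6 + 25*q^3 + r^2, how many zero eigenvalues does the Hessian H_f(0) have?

Hessian at 0 has rank 1.

2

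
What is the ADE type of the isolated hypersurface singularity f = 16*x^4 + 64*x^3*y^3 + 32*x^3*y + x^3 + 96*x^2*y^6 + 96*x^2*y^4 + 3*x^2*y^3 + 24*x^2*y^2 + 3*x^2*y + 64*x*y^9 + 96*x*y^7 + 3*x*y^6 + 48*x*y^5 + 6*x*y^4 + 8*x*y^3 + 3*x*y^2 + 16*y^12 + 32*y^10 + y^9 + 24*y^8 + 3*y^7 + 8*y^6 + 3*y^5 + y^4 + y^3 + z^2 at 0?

E_{6}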